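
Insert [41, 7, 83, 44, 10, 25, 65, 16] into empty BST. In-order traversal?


Insert 41: root
Insert 7: L from 41
Insert 83: R from 41
Insert 44: R from 41 -> L from 83
Insert 10: L from 41 -> R from 7
Insert 25: L from 41 -> R from 7 -> R from 10
Insert 65: R from 41 -> L from 83 -> R from 44
Insert 16: L from 41 -> R from 7 -> R from 10 -> L from 25

In-order: [7, 10, 16, 25, 41, 44, 65, 83]


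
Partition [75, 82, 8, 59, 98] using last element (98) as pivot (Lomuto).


Pivot: 98
  75 <= 98: advance i (no swap)
  82 <= 98: advance i (no swap)
  8 <= 98: advance i (no swap)
  59 <= 98: advance i (no swap)
Place pivot at 4: [75, 82, 8, 59, 98]

Partitioned: [75, 82, 8, 59, 98]


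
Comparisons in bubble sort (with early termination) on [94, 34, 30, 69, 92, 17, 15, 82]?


Algorithm: bubble sort (with early termination)
Input: [94, 34, 30, 69, 92, 17, 15, 82]
Sorted: [15, 17, 30, 34, 69, 82, 92, 94]

28


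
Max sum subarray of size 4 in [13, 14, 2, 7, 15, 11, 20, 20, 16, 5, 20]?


[0:4]: 36
[1:5]: 38
[2:6]: 35
[3:7]: 53
[4:8]: 66
[5:9]: 67
[6:10]: 61
[7:11]: 61

Max: 67 at [5:9]


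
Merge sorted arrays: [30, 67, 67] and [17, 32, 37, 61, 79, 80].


Take 17 from B
Take 30 from A
Take 32 from B
Take 37 from B
Take 61 from B
Take 67 from A
Take 67 from A

Merged: [17, 30, 32, 37, 61, 67, 67, 79, 80]


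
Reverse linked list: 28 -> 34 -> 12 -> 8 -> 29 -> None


Step 1: curr=28, set curr.next=prev(None) | reversed so far: 28
Step 2: curr=34, set curr.next=prev(28) | reversed so far: 34 -> 28
Step 3: curr=12, set curr.next=prev(34) | reversed so far: 12 -> 34 -> 28
Step 4: curr=8, set curr.next=prev(12) | reversed so far: 8 -> 12 -> 34 -> 28
Step 5: curr=29, set curr.next=prev(8) | reversed so far: 29 -> 8 -> 12 -> 34 -> 28

29 -> 8 -> 12 -> 34 -> 28 -> None


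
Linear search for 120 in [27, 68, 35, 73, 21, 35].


i=0: 27!=120
i=1: 68!=120
i=2: 35!=120
i=3: 73!=120
i=4: 21!=120
i=5: 35!=120

Not found, 6 comps


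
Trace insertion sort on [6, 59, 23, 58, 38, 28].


Initial: [6, 59, 23, 58, 38, 28]
Insert 59: [6, 59, 23, 58, 38, 28]
Insert 23: [6, 23, 59, 58, 38, 28]
Insert 58: [6, 23, 58, 59, 38, 28]
Insert 38: [6, 23, 38, 58, 59, 28]
Insert 28: [6, 23, 28, 38, 58, 59]

Sorted: [6, 23, 28, 38, 58, 59]


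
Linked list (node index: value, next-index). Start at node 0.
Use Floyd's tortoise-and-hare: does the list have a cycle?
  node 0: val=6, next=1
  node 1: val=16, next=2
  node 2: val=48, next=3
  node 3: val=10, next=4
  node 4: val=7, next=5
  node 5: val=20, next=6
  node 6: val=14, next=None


Floyd's tortoise (slow, +1) and hare (fast, +2):
  init: slow=0, fast=0
  step 1: slow=1, fast=2
  step 2: slow=2, fast=4
  step 3: slow=3, fast=6
  step 4: fast -> None, no cycle

Cycle: no


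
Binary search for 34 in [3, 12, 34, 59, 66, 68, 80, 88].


Step 1: lo=0, hi=7, mid=3, val=59
Step 2: lo=0, hi=2, mid=1, val=12
Step 3: lo=2, hi=2, mid=2, val=34

Found at index 2


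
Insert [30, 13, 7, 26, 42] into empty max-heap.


Insert 30: [30]
Insert 13: [30, 13]
Insert 7: [30, 13, 7]
Insert 26: [30, 26, 7, 13]
Insert 42: [42, 30, 7, 13, 26]

Final heap: [42, 30, 7, 13, 26]


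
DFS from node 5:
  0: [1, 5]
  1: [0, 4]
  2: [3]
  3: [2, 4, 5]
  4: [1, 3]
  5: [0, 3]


Visit 5, push [3, 0]
Visit 0, push [1]
Visit 1, push [4]
Visit 4, push [3]
Visit 3, push [2]
Visit 2, push []

DFS order: [5, 0, 1, 4, 3, 2]


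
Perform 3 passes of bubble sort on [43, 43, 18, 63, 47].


Initial: [43, 43, 18, 63, 47]
Pass 1: [43, 18, 43, 47, 63] (2 swaps)
Pass 2: [18, 43, 43, 47, 63] (1 swaps)
Pass 3: [18, 43, 43, 47, 63] (0 swaps)

After 3 passes: [18, 43, 43, 47, 63]


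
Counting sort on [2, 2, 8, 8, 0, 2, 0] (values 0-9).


Input: [2, 2, 8, 8, 0, 2, 0]
Counts: [2, 0, 3, 0, 0, 0, 0, 0, 2, 0]

Sorted: [0, 0, 2, 2, 2, 8, 8]


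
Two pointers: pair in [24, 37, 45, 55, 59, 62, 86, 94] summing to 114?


lo=0(24)+hi=7(94)=118
lo=0(24)+hi=6(86)=110
lo=1(37)+hi=6(86)=123
lo=1(37)+hi=5(62)=99
lo=2(45)+hi=5(62)=107
lo=3(55)+hi=5(62)=117
lo=3(55)+hi=4(59)=114

Yes: 55+59=114


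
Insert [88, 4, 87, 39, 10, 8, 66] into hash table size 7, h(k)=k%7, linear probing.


Insert 88: h=4 -> slot 4
Insert 4: h=4, 1 probes -> slot 5
Insert 87: h=3 -> slot 3
Insert 39: h=4, 2 probes -> slot 6
Insert 10: h=3, 4 probes -> slot 0
Insert 8: h=1 -> slot 1
Insert 66: h=3, 6 probes -> slot 2

Table: [10, 8, 66, 87, 88, 4, 39]


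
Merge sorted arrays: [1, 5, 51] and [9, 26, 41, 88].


Take 1 from A
Take 5 from A
Take 9 from B
Take 26 from B
Take 41 from B
Take 51 from A

Merged: [1, 5, 9, 26, 41, 51, 88]


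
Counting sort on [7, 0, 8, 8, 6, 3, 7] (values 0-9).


Input: [7, 0, 8, 8, 6, 3, 7]
Counts: [1, 0, 0, 1, 0, 0, 1, 2, 2, 0]

Sorted: [0, 3, 6, 7, 7, 8, 8]


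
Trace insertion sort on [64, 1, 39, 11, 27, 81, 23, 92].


Initial: [64, 1, 39, 11, 27, 81, 23, 92]
Insert 1: [1, 64, 39, 11, 27, 81, 23, 92]
Insert 39: [1, 39, 64, 11, 27, 81, 23, 92]
Insert 11: [1, 11, 39, 64, 27, 81, 23, 92]
Insert 27: [1, 11, 27, 39, 64, 81, 23, 92]
Insert 81: [1, 11, 27, 39, 64, 81, 23, 92]
Insert 23: [1, 11, 23, 27, 39, 64, 81, 92]
Insert 92: [1, 11, 23, 27, 39, 64, 81, 92]

Sorted: [1, 11, 23, 27, 39, 64, 81, 92]


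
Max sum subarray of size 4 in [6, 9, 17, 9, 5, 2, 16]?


[0:4]: 41
[1:5]: 40
[2:6]: 33
[3:7]: 32

Max: 41 at [0:4]


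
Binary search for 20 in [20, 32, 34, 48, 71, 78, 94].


Step 1: lo=0, hi=6, mid=3, val=48
Step 2: lo=0, hi=2, mid=1, val=32
Step 3: lo=0, hi=0, mid=0, val=20

Found at index 0


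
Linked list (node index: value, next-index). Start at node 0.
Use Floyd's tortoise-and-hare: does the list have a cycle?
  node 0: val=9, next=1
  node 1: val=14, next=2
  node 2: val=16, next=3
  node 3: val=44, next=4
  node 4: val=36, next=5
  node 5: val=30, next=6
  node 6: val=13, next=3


Floyd's tortoise (slow, +1) and hare (fast, +2):
  init: slow=0, fast=0
  step 1: slow=1, fast=2
  step 2: slow=2, fast=4
  step 3: slow=3, fast=6
  step 4: slow=4, fast=4
  slow == fast at node 4: cycle detected

Cycle: yes


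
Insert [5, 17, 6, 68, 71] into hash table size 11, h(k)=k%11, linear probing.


Insert 5: h=5 -> slot 5
Insert 17: h=6 -> slot 6
Insert 6: h=6, 1 probes -> slot 7
Insert 68: h=2 -> slot 2
Insert 71: h=5, 3 probes -> slot 8

Table: [None, None, 68, None, None, 5, 17, 6, 71, None, None]


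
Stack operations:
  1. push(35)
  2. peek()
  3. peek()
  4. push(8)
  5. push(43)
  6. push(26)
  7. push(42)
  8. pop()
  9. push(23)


push(35) -> [35]
peek()->35
peek()->35
push(8) -> [35, 8]
push(43) -> [35, 8, 43]
push(26) -> [35, 8, 43, 26]
push(42) -> [35, 8, 43, 26, 42]
pop()->42, [35, 8, 43, 26]
push(23) -> [35, 8, 43, 26, 23]

Final stack: [35, 8, 43, 26, 23]


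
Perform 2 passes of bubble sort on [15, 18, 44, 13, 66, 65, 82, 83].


Initial: [15, 18, 44, 13, 66, 65, 82, 83]
Pass 1: [15, 18, 13, 44, 65, 66, 82, 83] (2 swaps)
Pass 2: [15, 13, 18, 44, 65, 66, 82, 83] (1 swaps)

After 2 passes: [15, 13, 18, 44, 65, 66, 82, 83]


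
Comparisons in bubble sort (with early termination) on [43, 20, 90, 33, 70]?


Algorithm: bubble sort (with early termination)
Input: [43, 20, 90, 33, 70]
Sorted: [20, 33, 43, 70, 90]

9


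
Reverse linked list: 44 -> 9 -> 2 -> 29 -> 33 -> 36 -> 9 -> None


Step 1: curr=44, set curr.next=prev(None) | reversed so far: 44
Step 2: curr=9, set curr.next=prev(44) | reversed so far: 9 -> 44
Step 3: curr=2, set curr.next=prev(9) | reversed so far: 2 -> 9 -> 44
Step 4: curr=29, set curr.next=prev(2) | reversed so far: 29 -> 2 -> 9 -> 44
Step 5: curr=33, set curr.next=prev(29) | reversed so far: 33 -> 29 -> 2 -> 9 -> 44
Step 6: curr=36, set curr.next=prev(33) | reversed so far: 36 -> 33 -> 29 -> 2 -> 9 -> 44
Step 7: curr=9, set curr.next=prev(36) | reversed so far: 9 -> 36 -> 33 -> 29 -> 2 -> 9 -> 44

9 -> 36 -> 33 -> 29 -> 2 -> 9 -> 44 -> None


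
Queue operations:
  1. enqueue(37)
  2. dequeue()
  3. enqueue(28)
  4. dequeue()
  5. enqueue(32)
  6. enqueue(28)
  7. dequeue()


enqueue(37) -> [37]
dequeue()->37, []
enqueue(28) -> [28]
dequeue()->28, []
enqueue(32) -> [32]
enqueue(28) -> [32, 28]
dequeue()->32, [28]

Final queue: [28]


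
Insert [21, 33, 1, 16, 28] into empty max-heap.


Insert 21: [21]
Insert 33: [33, 21]
Insert 1: [33, 21, 1]
Insert 16: [33, 21, 1, 16]
Insert 28: [33, 28, 1, 16, 21]

Final heap: [33, 28, 1, 16, 21]


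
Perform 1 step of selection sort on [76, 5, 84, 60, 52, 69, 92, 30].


Initial: [76, 5, 84, 60, 52, 69, 92, 30]
Step 1: min=5 at 1
  Swap: [5, 76, 84, 60, 52, 69, 92, 30]

After 1 step: [5, 76, 84, 60, 52, 69, 92, 30]


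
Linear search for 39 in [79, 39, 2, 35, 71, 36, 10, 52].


i=0: 79!=39
i=1: 39==39 found!

Found at 1, 2 comps


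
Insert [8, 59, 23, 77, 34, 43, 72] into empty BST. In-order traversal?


Insert 8: root
Insert 59: R from 8
Insert 23: R from 8 -> L from 59
Insert 77: R from 8 -> R from 59
Insert 34: R from 8 -> L from 59 -> R from 23
Insert 43: R from 8 -> L from 59 -> R from 23 -> R from 34
Insert 72: R from 8 -> R from 59 -> L from 77

In-order: [8, 23, 34, 43, 59, 72, 77]


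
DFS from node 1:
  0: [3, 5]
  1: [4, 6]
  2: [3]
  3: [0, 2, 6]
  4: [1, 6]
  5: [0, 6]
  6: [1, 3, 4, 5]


Visit 1, push [6, 4]
Visit 4, push [6]
Visit 6, push [5, 3]
Visit 3, push [2, 0]
Visit 0, push [5]
Visit 5, push []
Visit 2, push []

DFS order: [1, 4, 6, 3, 0, 5, 2]


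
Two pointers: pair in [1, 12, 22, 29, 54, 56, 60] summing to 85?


lo=0(1)+hi=6(60)=61
lo=1(12)+hi=6(60)=72
lo=2(22)+hi=6(60)=82
lo=3(29)+hi=6(60)=89
lo=3(29)+hi=5(56)=85

Yes: 29+56=85


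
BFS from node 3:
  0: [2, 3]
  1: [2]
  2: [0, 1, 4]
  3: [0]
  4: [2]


Visit 3, enqueue [0]
Visit 0, enqueue [2]
Visit 2, enqueue [1, 4]
Visit 1, enqueue []
Visit 4, enqueue []

BFS order: [3, 0, 2, 1, 4]


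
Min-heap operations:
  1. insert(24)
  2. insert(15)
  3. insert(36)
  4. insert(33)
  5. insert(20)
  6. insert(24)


insert(24) -> [24]
insert(15) -> [15, 24]
insert(36) -> [15, 24, 36]
insert(33) -> [15, 24, 36, 33]
insert(20) -> [15, 20, 36, 33, 24]
insert(24) -> [15, 20, 24, 33, 24, 36]

Final heap: [15, 20, 24, 33, 24, 36]


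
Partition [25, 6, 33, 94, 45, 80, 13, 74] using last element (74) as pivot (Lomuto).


Pivot: 74
  25 <= 74: advance i (no swap)
  6 <= 74: advance i (no swap)
  33 <= 74: advance i (no swap)
  45 <= 74: swap -> [25, 6, 33, 45, 94, 80, 13, 74]
  13 <= 74: swap -> [25, 6, 33, 45, 13, 80, 94, 74]
Place pivot at 5: [25, 6, 33, 45, 13, 74, 94, 80]

Partitioned: [25, 6, 33, 45, 13, 74, 94, 80]


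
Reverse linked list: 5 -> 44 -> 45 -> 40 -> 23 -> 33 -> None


Step 1: curr=5, set curr.next=prev(None) | reversed so far: 5
Step 2: curr=44, set curr.next=prev(5) | reversed so far: 44 -> 5
Step 3: curr=45, set curr.next=prev(44) | reversed so far: 45 -> 44 -> 5
Step 4: curr=40, set curr.next=prev(45) | reversed so far: 40 -> 45 -> 44 -> 5
Step 5: curr=23, set curr.next=prev(40) | reversed so far: 23 -> 40 -> 45 -> 44 -> 5
Step 6: curr=33, set curr.next=prev(23) | reversed so far: 33 -> 23 -> 40 -> 45 -> 44 -> 5

33 -> 23 -> 40 -> 45 -> 44 -> 5 -> None


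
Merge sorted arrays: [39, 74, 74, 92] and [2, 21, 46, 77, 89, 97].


Take 2 from B
Take 21 from B
Take 39 from A
Take 46 from B
Take 74 from A
Take 74 from A
Take 77 from B
Take 89 from B
Take 92 from A

Merged: [2, 21, 39, 46, 74, 74, 77, 89, 92, 97]


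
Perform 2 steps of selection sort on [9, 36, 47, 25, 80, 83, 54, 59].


Initial: [9, 36, 47, 25, 80, 83, 54, 59]
Step 1: min=9 at 0
  Swap: [9, 36, 47, 25, 80, 83, 54, 59]
Step 2: min=25 at 3
  Swap: [9, 25, 47, 36, 80, 83, 54, 59]

After 2 steps: [9, 25, 47, 36, 80, 83, 54, 59]


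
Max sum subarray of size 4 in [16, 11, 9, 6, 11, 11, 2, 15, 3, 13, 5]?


[0:4]: 42
[1:5]: 37
[2:6]: 37
[3:7]: 30
[4:8]: 39
[5:9]: 31
[6:10]: 33
[7:11]: 36

Max: 42 at [0:4]


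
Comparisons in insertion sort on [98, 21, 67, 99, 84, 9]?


Algorithm: insertion sort
Input: [98, 21, 67, 99, 84, 9]
Sorted: [9, 21, 67, 84, 98, 99]

12


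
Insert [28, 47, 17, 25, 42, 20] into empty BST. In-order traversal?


Insert 28: root
Insert 47: R from 28
Insert 17: L from 28
Insert 25: L from 28 -> R from 17
Insert 42: R from 28 -> L from 47
Insert 20: L from 28 -> R from 17 -> L from 25

In-order: [17, 20, 25, 28, 42, 47]


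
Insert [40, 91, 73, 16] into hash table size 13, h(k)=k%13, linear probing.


Insert 40: h=1 -> slot 1
Insert 91: h=0 -> slot 0
Insert 73: h=8 -> slot 8
Insert 16: h=3 -> slot 3

Table: [91, 40, None, 16, None, None, None, None, 73, None, None, None, None]


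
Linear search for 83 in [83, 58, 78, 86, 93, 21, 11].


i=0: 83==83 found!

Found at 0, 1 comps


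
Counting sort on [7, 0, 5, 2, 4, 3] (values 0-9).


Input: [7, 0, 5, 2, 4, 3]
Counts: [1, 0, 1, 1, 1, 1, 0, 1, 0, 0]

Sorted: [0, 2, 3, 4, 5, 7]


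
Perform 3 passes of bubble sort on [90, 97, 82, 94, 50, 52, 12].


Initial: [90, 97, 82, 94, 50, 52, 12]
Pass 1: [90, 82, 94, 50, 52, 12, 97] (5 swaps)
Pass 2: [82, 90, 50, 52, 12, 94, 97] (4 swaps)
Pass 3: [82, 50, 52, 12, 90, 94, 97] (3 swaps)

After 3 passes: [82, 50, 52, 12, 90, 94, 97]


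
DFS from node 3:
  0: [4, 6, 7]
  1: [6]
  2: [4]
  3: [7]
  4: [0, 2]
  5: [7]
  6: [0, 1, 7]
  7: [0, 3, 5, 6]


Visit 3, push [7]
Visit 7, push [6, 5, 0]
Visit 0, push [6, 4]
Visit 4, push [2]
Visit 2, push []
Visit 6, push [1]
Visit 1, push []
Visit 5, push []

DFS order: [3, 7, 0, 4, 2, 6, 1, 5]


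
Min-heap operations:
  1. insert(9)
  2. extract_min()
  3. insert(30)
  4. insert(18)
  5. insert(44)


insert(9) -> [9]
extract_min()->9, []
insert(30) -> [30]
insert(18) -> [18, 30]
insert(44) -> [18, 30, 44]

Final heap: [18, 30, 44]


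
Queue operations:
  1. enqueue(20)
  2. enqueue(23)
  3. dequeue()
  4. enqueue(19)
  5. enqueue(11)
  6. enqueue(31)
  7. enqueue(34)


enqueue(20) -> [20]
enqueue(23) -> [20, 23]
dequeue()->20, [23]
enqueue(19) -> [23, 19]
enqueue(11) -> [23, 19, 11]
enqueue(31) -> [23, 19, 11, 31]
enqueue(34) -> [23, 19, 11, 31, 34]

Final queue: [23, 19, 11, 31, 34]


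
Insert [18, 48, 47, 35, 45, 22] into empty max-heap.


Insert 18: [18]
Insert 48: [48, 18]
Insert 47: [48, 18, 47]
Insert 35: [48, 35, 47, 18]
Insert 45: [48, 45, 47, 18, 35]
Insert 22: [48, 45, 47, 18, 35, 22]

Final heap: [48, 45, 47, 18, 35, 22]


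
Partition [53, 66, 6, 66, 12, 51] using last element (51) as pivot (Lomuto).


Pivot: 51
  6 <= 51: swap -> [6, 66, 53, 66, 12, 51]
  12 <= 51: swap -> [6, 12, 53, 66, 66, 51]
Place pivot at 2: [6, 12, 51, 66, 66, 53]

Partitioned: [6, 12, 51, 66, 66, 53]


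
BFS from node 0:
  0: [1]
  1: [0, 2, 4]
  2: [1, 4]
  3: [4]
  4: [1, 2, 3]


Visit 0, enqueue [1]
Visit 1, enqueue [2, 4]
Visit 2, enqueue []
Visit 4, enqueue [3]
Visit 3, enqueue []

BFS order: [0, 1, 2, 4, 3]


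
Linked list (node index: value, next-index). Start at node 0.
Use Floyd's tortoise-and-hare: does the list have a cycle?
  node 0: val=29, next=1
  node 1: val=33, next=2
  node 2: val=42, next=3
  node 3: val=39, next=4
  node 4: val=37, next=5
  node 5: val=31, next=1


Floyd's tortoise (slow, +1) and hare (fast, +2):
  init: slow=0, fast=0
  step 1: slow=1, fast=2
  step 2: slow=2, fast=4
  step 3: slow=3, fast=1
  step 4: slow=4, fast=3
  step 5: slow=5, fast=5
  slow == fast at node 5: cycle detected

Cycle: yes


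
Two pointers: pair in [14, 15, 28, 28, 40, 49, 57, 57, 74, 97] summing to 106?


lo=0(14)+hi=9(97)=111
lo=0(14)+hi=8(74)=88
lo=1(15)+hi=8(74)=89
lo=2(28)+hi=8(74)=102
lo=3(28)+hi=8(74)=102
lo=4(40)+hi=8(74)=114
lo=4(40)+hi=7(57)=97
lo=5(49)+hi=7(57)=106

Yes: 49+57=106


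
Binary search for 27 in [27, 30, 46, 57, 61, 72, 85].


Step 1: lo=0, hi=6, mid=3, val=57
Step 2: lo=0, hi=2, mid=1, val=30
Step 3: lo=0, hi=0, mid=0, val=27

Found at index 0


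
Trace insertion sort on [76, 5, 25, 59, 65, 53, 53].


Initial: [76, 5, 25, 59, 65, 53, 53]
Insert 5: [5, 76, 25, 59, 65, 53, 53]
Insert 25: [5, 25, 76, 59, 65, 53, 53]
Insert 59: [5, 25, 59, 76, 65, 53, 53]
Insert 65: [5, 25, 59, 65, 76, 53, 53]
Insert 53: [5, 25, 53, 59, 65, 76, 53]
Insert 53: [5, 25, 53, 53, 59, 65, 76]

Sorted: [5, 25, 53, 53, 59, 65, 76]


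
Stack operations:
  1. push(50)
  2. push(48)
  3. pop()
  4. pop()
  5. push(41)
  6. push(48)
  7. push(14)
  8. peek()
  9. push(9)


push(50) -> [50]
push(48) -> [50, 48]
pop()->48, [50]
pop()->50, []
push(41) -> [41]
push(48) -> [41, 48]
push(14) -> [41, 48, 14]
peek()->14
push(9) -> [41, 48, 14, 9]

Final stack: [41, 48, 14, 9]


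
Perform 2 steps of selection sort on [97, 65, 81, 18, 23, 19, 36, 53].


Initial: [97, 65, 81, 18, 23, 19, 36, 53]
Step 1: min=18 at 3
  Swap: [18, 65, 81, 97, 23, 19, 36, 53]
Step 2: min=19 at 5
  Swap: [18, 19, 81, 97, 23, 65, 36, 53]

After 2 steps: [18, 19, 81, 97, 23, 65, 36, 53]


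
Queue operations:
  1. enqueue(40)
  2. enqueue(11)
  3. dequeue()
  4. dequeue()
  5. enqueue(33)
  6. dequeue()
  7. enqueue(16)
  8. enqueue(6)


enqueue(40) -> [40]
enqueue(11) -> [40, 11]
dequeue()->40, [11]
dequeue()->11, []
enqueue(33) -> [33]
dequeue()->33, []
enqueue(16) -> [16]
enqueue(6) -> [16, 6]

Final queue: [16, 6]


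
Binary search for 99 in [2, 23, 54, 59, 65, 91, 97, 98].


Step 1: lo=0, hi=7, mid=3, val=59
Step 2: lo=4, hi=7, mid=5, val=91
Step 3: lo=6, hi=7, mid=6, val=97
Step 4: lo=7, hi=7, mid=7, val=98

Not found


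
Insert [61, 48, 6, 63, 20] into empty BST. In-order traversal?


Insert 61: root
Insert 48: L from 61
Insert 6: L from 61 -> L from 48
Insert 63: R from 61
Insert 20: L from 61 -> L from 48 -> R from 6

In-order: [6, 20, 48, 61, 63]


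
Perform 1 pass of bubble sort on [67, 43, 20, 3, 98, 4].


Initial: [67, 43, 20, 3, 98, 4]
Pass 1: [43, 20, 3, 67, 4, 98] (4 swaps)

After 1 pass: [43, 20, 3, 67, 4, 98]


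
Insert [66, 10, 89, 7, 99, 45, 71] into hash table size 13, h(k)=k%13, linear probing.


Insert 66: h=1 -> slot 1
Insert 10: h=10 -> slot 10
Insert 89: h=11 -> slot 11
Insert 7: h=7 -> slot 7
Insert 99: h=8 -> slot 8
Insert 45: h=6 -> slot 6
Insert 71: h=6, 3 probes -> slot 9

Table: [None, 66, None, None, None, None, 45, 7, 99, 71, 10, 89, None]


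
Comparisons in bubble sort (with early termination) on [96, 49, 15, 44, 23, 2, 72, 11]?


Algorithm: bubble sort (with early termination)
Input: [96, 49, 15, 44, 23, 2, 72, 11]
Sorted: [2, 11, 15, 23, 44, 49, 72, 96]

28


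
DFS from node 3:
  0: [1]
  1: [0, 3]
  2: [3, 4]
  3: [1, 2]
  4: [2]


Visit 3, push [2, 1]
Visit 1, push [0]
Visit 0, push []
Visit 2, push [4]
Visit 4, push []

DFS order: [3, 1, 0, 2, 4]


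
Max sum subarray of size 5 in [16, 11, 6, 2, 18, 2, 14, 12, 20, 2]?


[0:5]: 53
[1:6]: 39
[2:7]: 42
[3:8]: 48
[4:9]: 66
[5:10]: 50

Max: 66 at [4:9]


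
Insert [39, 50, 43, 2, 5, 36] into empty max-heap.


Insert 39: [39]
Insert 50: [50, 39]
Insert 43: [50, 39, 43]
Insert 2: [50, 39, 43, 2]
Insert 5: [50, 39, 43, 2, 5]
Insert 36: [50, 39, 43, 2, 5, 36]

Final heap: [50, 39, 43, 2, 5, 36]


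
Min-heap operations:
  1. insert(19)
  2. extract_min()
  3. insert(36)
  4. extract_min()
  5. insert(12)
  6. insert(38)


insert(19) -> [19]
extract_min()->19, []
insert(36) -> [36]
extract_min()->36, []
insert(12) -> [12]
insert(38) -> [12, 38]

Final heap: [12, 38]


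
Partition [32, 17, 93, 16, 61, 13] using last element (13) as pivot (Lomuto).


Pivot: 13
Place pivot at 0: [13, 17, 93, 16, 61, 32]

Partitioned: [13, 17, 93, 16, 61, 32]


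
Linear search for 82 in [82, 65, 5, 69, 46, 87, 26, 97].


i=0: 82==82 found!

Found at 0, 1 comps


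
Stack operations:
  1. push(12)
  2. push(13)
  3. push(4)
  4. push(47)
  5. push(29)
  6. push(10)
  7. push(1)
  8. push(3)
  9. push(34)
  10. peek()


push(12) -> [12]
push(13) -> [12, 13]
push(4) -> [12, 13, 4]
push(47) -> [12, 13, 4, 47]
push(29) -> [12, 13, 4, 47, 29]
push(10) -> [12, 13, 4, 47, 29, 10]
push(1) -> [12, 13, 4, 47, 29, 10, 1]
push(3) -> [12, 13, 4, 47, 29, 10, 1, 3]
push(34) -> [12, 13, 4, 47, 29, 10, 1, 3, 34]
peek()->34

Final stack: [12, 13, 4, 47, 29, 10, 1, 3, 34]


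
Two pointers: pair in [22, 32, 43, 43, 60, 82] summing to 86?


lo=0(22)+hi=5(82)=104
lo=0(22)+hi=4(60)=82
lo=1(32)+hi=4(60)=92
lo=1(32)+hi=3(43)=75
lo=2(43)+hi=3(43)=86

Yes: 43+43=86


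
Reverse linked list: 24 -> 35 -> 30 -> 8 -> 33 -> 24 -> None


Step 1: curr=24, set curr.next=prev(None) | reversed so far: 24
Step 2: curr=35, set curr.next=prev(24) | reversed so far: 35 -> 24
Step 3: curr=30, set curr.next=prev(35) | reversed so far: 30 -> 35 -> 24
Step 4: curr=8, set curr.next=prev(30) | reversed so far: 8 -> 30 -> 35 -> 24
Step 5: curr=33, set curr.next=prev(8) | reversed so far: 33 -> 8 -> 30 -> 35 -> 24
Step 6: curr=24, set curr.next=prev(33) | reversed so far: 24 -> 33 -> 8 -> 30 -> 35 -> 24

24 -> 33 -> 8 -> 30 -> 35 -> 24 -> None


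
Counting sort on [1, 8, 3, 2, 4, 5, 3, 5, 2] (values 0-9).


Input: [1, 8, 3, 2, 4, 5, 3, 5, 2]
Counts: [0, 1, 2, 2, 1, 2, 0, 0, 1, 0]

Sorted: [1, 2, 2, 3, 3, 4, 5, 5, 8]


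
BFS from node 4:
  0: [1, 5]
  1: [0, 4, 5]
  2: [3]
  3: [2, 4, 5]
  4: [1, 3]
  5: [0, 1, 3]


Visit 4, enqueue [1, 3]
Visit 1, enqueue [0, 5]
Visit 3, enqueue [2]
Visit 0, enqueue []
Visit 5, enqueue []
Visit 2, enqueue []

BFS order: [4, 1, 3, 0, 5, 2]


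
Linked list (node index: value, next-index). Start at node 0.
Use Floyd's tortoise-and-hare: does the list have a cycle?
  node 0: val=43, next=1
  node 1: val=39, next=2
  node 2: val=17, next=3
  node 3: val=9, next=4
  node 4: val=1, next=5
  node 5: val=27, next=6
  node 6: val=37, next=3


Floyd's tortoise (slow, +1) and hare (fast, +2):
  init: slow=0, fast=0
  step 1: slow=1, fast=2
  step 2: slow=2, fast=4
  step 3: slow=3, fast=6
  step 4: slow=4, fast=4
  slow == fast at node 4: cycle detected

Cycle: yes


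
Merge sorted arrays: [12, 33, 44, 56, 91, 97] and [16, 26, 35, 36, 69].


Take 12 from A
Take 16 from B
Take 26 from B
Take 33 from A
Take 35 from B
Take 36 from B
Take 44 from A
Take 56 from A
Take 69 from B

Merged: [12, 16, 26, 33, 35, 36, 44, 56, 69, 91, 97]


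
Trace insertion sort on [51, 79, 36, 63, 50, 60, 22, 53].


Initial: [51, 79, 36, 63, 50, 60, 22, 53]
Insert 79: [51, 79, 36, 63, 50, 60, 22, 53]
Insert 36: [36, 51, 79, 63, 50, 60, 22, 53]
Insert 63: [36, 51, 63, 79, 50, 60, 22, 53]
Insert 50: [36, 50, 51, 63, 79, 60, 22, 53]
Insert 60: [36, 50, 51, 60, 63, 79, 22, 53]
Insert 22: [22, 36, 50, 51, 60, 63, 79, 53]
Insert 53: [22, 36, 50, 51, 53, 60, 63, 79]

Sorted: [22, 36, 50, 51, 53, 60, 63, 79]


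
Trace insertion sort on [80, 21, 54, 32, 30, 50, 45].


Initial: [80, 21, 54, 32, 30, 50, 45]
Insert 21: [21, 80, 54, 32, 30, 50, 45]
Insert 54: [21, 54, 80, 32, 30, 50, 45]
Insert 32: [21, 32, 54, 80, 30, 50, 45]
Insert 30: [21, 30, 32, 54, 80, 50, 45]
Insert 50: [21, 30, 32, 50, 54, 80, 45]
Insert 45: [21, 30, 32, 45, 50, 54, 80]

Sorted: [21, 30, 32, 45, 50, 54, 80]


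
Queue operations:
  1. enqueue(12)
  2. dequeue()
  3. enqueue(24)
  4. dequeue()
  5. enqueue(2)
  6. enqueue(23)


enqueue(12) -> [12]
dequeue()->12, []
enqueue(24) -> [24]
dequeue()->24, []
enqueue(2) -> [2]
enqueue(23) -> [2, 23]

Final queue: [2, 23]


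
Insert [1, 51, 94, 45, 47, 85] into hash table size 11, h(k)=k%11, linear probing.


Insert 1: h=1 -> slot 1
Insert 51: h=7 -> slot 7
Insert 94: h=6 -> slot 6
Insert 45: h=1, 1 probes -> slot 2
Insert 47: h=3 -> slot 3
Insert 85: h=8 -> slot 8

Table: [None, 1, 45, 47, None, None, 94, 51, 85, None, None]


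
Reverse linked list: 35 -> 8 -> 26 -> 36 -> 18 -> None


Step 1: curr=35, set curr.next=prev(None) | reversed so far: 35
Step 2: curr=8, set curr.next=prev(35) | reversed so far: 8 -> 35
Step 3: curr=26, set curr.next=prev(8) | reversed so far: 26 -> 8 -> 35
Step 4: curr=36, set curr.next=prev(26) | reversed so far: 36 -> 26 -> 8 -> 35
Step 5: curr=18, set curr.next=prev(36) | reversed so far: 18 -> 36 -> 26 -> 8 -> 35

18 -> 36 -> 26 -> 8 -> 35 -> None


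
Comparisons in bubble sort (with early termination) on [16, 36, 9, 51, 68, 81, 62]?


Algorithm: bubble sort (with early termination)
Input: [16, 36, 9, 51, 68, 81, 62]
Sorted: [9, 16, 36, 51, 62, 68, 81]

15


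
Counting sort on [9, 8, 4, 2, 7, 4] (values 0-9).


Input: [9, 8, 4, 2, 7, 4]
Counts: [0, 0, 1, 0, 2, 0, 0, 1, 1, 1]

Sorted: [2, 4, 4, 7, 8, 9]


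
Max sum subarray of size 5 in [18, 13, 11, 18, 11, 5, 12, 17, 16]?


[0:5]: 71
[1:6]: 58
[2:7]: 57
[3:8]: 63
[4:9]: 61

Max: 71 at [0:5]


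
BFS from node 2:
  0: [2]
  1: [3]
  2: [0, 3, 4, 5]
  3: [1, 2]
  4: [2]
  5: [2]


Visit 2, enqueue [0, 3, 4, 5]
Visit 0, enqueue []
Visit 3, enqueue [1]
Visit 4, enqueue []
Visit 5, enqueue []
Visit 1, enqueue []

BFS order: [2, 0, 3, 4, 5, 1]


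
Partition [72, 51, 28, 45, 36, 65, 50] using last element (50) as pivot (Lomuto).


Pivot: 50
  28 <= 50: swap -> [28, 51, 72, 45, 36, 65, 50]
  45 <= 50: swap -> [28, 45, 72, 51, 36, 65, 50]
  36 <= 50: swap -> [28, 45, 36, 51, 72, 65, 50]
Place pivot at 3: [28, 45, 36, 50, 72, 65, 51]

Partitioned: [28, 45, 36, 50, 72, 65, 51]


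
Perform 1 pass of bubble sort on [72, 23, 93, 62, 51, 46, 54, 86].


Initial: [72, 23, 93, 62, 51, 46, 54, 86]
Pass 1: [23, 72, 62, 51, 46, 54, 86, 93] (6 swaps)

After 1 pass: [23, 72, 62, 51, 46, 54, 86, 93]


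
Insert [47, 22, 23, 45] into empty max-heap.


Insert 47: [47]
Insert 22: [47, 22]
Insert 23: [47, 22, 23]
Insert 45: [47, 45, 23, 22]

Final heap: [47, 45, 23, 22]


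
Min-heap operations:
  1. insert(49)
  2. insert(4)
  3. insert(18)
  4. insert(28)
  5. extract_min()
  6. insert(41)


insert(49) -> [49]
insert(4) -> [4, 49]
insert(18) -> [4, 49, 18]
insert(28) -> [4, 28, 18, 49]
extract_min()->4, [18, 28, 49]
insert(41) -> [18, 28, 49, 41]

Final heap: [18, 28, 49, 41]


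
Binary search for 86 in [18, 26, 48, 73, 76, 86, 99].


Step 1: lo=0, hi=6, mid=3, val=73
Step 2: lo=4, hi=6, mid=5, val=86

Found at index 5


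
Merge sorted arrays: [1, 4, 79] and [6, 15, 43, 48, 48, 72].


Take 1 from A
Take 4 from A
Take 6 from B
Take 15 from B
Take 43 from B
Take 48 from B
Take 48 from B
Take 72 from B

Merged: [1, 4, 6, 15, 43, 48, 48, 72, 79]


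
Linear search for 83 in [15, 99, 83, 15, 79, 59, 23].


i=0: 15!=83
i=1: 99!=83
i=2: 83==83 found!

Found at 2, 3 comps


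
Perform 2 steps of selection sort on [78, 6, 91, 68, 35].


Initial: [78, 6, 91, 68, 35]
Step 1: min=6 at 1
  Swap: [6, 78, 91, 68, 35]
Step 2: min=35 at 4
  Swap: [6, 35, 91, 68, 78]

After 2 steps: [6, 35, 91, 68, 78]


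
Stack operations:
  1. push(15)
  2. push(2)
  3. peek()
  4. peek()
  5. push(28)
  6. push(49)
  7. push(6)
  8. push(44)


push(15) -> [15]
push(2) -> [15, 2]
peek()->2
peek()->2
push(28) -> [15, 2, 28]
push(49) -> [15, 2, 28, 49]
push(6) -> [15, 2, 28, 49, 6]
push(44) -> [15, 2, 28, 49, 6, 44]

Final stack: [15, 2, 28, 49, 6, 44]


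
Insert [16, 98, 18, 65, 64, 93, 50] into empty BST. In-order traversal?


Insert 16: root
Insert 98: R from 16
Insert 18: R from 16 -> L from 98
Insert 65: R from 16 -> L from 98 -> R from 18
Insert 64: R from 16 -> L from 98 -> R from 18 -> L from 65
Insert 93: R from 16 -> L from 98 -> R from 18 -> R from 65
Insert 50: R from 16 -> L from 98 -> R from 18 -> L from 65 -> L from 64

In-order: [16, 18, 50, 64, 65, 93, 98]


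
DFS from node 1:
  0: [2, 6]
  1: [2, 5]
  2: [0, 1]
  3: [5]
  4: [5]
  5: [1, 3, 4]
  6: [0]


Visit 1, push [5, 2]
Visit 2, push [0]
Visit 0, push [6]
Visit 6, push []
Visit 5, push [4, 3]
Visit 3, push []
Visit 4, push []

DFS order: [1, 2, 0, 6, 5, 3, 4]


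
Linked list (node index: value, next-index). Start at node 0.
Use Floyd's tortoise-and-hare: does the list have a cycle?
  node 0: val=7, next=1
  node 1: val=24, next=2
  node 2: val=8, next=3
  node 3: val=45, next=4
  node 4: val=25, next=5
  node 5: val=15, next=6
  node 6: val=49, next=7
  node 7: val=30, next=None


Floyd's tortoise (slow, +1) and hare (fast, +2):
  init: slow=0, fast=0
  step 1: slow=1, fast=2
  step 2: slow=2, fast=4
  step 3: slow=3, fast=6
  step 4: fast 6->7->None, no cycle

Cycle: no


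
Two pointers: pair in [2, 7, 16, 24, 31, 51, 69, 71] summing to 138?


lo=0(2)+hi=7(71)=73
lo=1(7)+hi=7(71)=78
lo=2(16)+hi=7(71)=87
lo=3(24)+hi=7(71)=95
lo=4(31)+hi=7(71)=102
lo=5(51)+hi=7(71)=122
lo=6(69)+hi=7(71)=140

No pair found


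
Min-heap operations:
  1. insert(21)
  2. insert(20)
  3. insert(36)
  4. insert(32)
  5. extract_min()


insert(21) -> [21]
insert(20) -> [20, 21]
insert(36) -> [20, 21, 36]
insert(32) -> [20, 21, 36, 32]
extract_min()->20, [21, 32, 36]

Final heap: [21, 32, 36]


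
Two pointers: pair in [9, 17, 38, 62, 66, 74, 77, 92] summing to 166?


lo=0(9)+hi=7(92)=101
lo=1(17)+hi=7(92)=109
lo=2(38)+hi=7(92)=130
lo=3(62)+hi=7(92)=154
lo=4(66)+hi=7(92)=158
lo=5(74)+hi=7(92)=166

Yes: 74+92=166


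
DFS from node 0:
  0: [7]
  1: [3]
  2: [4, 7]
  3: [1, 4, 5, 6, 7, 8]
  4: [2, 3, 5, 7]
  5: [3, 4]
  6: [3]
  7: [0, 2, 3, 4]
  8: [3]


Visit 0, push [7]
Visit 7, push [4, 3, 2]
Visit 2, push [4]
Visit 4, push [5, 3]
Visit 3, push [8, 6, 5, 1]
Visit 1, push []
Visit 5, push []
Visit 6, push []
Visit 8, push []

DFS order: [0, 7, 2, 4, 3, 1, 5, 6, 8]


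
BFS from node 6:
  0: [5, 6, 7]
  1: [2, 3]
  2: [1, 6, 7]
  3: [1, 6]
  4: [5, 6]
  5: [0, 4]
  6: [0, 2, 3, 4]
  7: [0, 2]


Visit 6, enqueue [0, 2, 3, 4]
Visit 0, enqueue [5, 7]
Visit 2, enqueue [1]
Visit 3, enqueue []
Visit 4, enqueue []
Visit 5, enqueue []
Visit 7, enqueue []
Visit 1, enqueue []

BFS order: [6, 0, 2, 3, 4, 5, 7, 1]


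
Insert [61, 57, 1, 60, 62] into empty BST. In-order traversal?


Insert 61: root
Insert 57: L from 61
Insert 1: L from 61 -> L from 57
Insert 60: L from 61 -> R from 57
Insert 62: R from 61

In-order: [1, 57, 60, 61, 62]


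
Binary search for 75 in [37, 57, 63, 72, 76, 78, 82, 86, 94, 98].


Step 1: lo=0, hi=9, mid=4, val=76
Step 2: lo=0, hi=3, mid=1, val=57
Step 3: lo=2, hi=3, mid=2, val=63
Step 4: lo=3, hi=3, mid=3, val=72

Not found


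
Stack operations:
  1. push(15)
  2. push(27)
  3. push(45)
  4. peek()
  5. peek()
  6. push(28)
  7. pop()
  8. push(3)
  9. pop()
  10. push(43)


push(15) -> [15]
push(27) -> [15, 27]
push(45) -> [15, 27, 45]
peek()->45
peek()->45
push(28) -> [15, 27, 45, 28]
pop()->28, [15, 27, 45]
push(3) -> [15, 27, 45, 3]
pop()->3, [15, 27, 45]
push(43) -> [15, 27, 45, 43]

Final stack: [15, 27, 45, 43]


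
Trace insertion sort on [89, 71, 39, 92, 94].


Initial: [89, 71, 39, 92, 94]
Insert 71: [71, 89, 39, 92, 94]
Insert 39: [39, 71, 89, 92, 94]
Insert 92: [39, 71, 89, 92, 94]
Insert 94: [39, 71, 89, 92, 94]

Sorted: [39, 71, 89, 92, 94]


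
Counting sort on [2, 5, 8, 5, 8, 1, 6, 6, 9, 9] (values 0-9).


Input: [2, 5, 8, 5, 8, 1, 6, 6, 9, 9]
Counts: [0, 1, 1, 0, 0, 2, 2, 0, 2, 2]

Sorted: [1, 2, 5, 5, 6, 6, 8, 8, 9, 9]


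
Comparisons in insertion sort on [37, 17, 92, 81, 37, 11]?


Algorithm: insertion sort
Input: [37, 17, 92, 81, 37, 11]
Sorted: [11, 17, 37, 37, 81, 92]

12


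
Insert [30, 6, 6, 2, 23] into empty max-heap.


Insert 30: [30]
Insert 6: [30, 6]
Insert 6: [30, 6, 6]
Insert 2: [30, 6, 6, 2]
Insert 23: [30, 23, 6, 2, 6]

Final heap: [30, 23, 6, 2, 6]


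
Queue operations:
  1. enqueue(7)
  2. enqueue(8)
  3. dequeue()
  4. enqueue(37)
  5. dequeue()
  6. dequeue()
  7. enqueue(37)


enqueue(7) -> [7]
enqueue(8) -> [7, 8]
dequeue()->7, [8]
enqueue(37) -> [8, 37]
dequeue()->8, [37]
dequeue()->37, []
enqueue(37) -> [37]

Final queue: [37]


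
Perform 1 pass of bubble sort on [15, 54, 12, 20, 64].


Initial: [15, 54, 12, 20, 64]
Pass 1: [15, 12, 20, 54, 64] (2 swaps)

After 1 pass: [15, 12, 20, 54, 64]


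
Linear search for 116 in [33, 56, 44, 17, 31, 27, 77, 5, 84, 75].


i=0: 33!=116
i=1: 56!=116
i=2: 44!=116
i=3: 17!=116
i=4: 31!=116
i=5: 27!=116
i=6: 77!=116
i=7: 5!=116
i=8: 84!=116
i=9: 75!=116

Not found, 10 comps


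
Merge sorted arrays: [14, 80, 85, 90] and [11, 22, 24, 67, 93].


Take 11 from B
Take 14 from A
Take 22 from B
Take 24 from B
Take 67 from B
Take 80 from A
Take 85 from A
Take 90 from A

Merged: [11, 14, 22, 24, 67, 80, 85, 90, 93]


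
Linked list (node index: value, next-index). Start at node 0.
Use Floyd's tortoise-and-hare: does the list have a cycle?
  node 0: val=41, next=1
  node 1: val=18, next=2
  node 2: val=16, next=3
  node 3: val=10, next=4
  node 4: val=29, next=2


Floyd's tortoise (slow, +1) and hare (fast, +2):
  init: slow=0, fast=0
  step 1: slow=1, fast=2
  step 2: slow=2, fast=4
  step 3: slow=3, fast=3
  slow == fast at node 3: cycle detected

Cycle: yes


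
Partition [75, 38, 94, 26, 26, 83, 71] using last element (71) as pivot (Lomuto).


Pivot: 71
  38 <= 71: swap -> [38, 75, 94, 26, 26, 83, 71]
  26 <= 71: swap -> [38, 26, 94, 75, 26, 83, 71]
  26 <= 71: swap -> [38, 26, 26, 75, 94, 83, 71]
Place pivot at 3: [38, 26, 26, 71, 94, 83, 75]

Partitioned: [38, 26, 26, 71, 94, 83, 75]


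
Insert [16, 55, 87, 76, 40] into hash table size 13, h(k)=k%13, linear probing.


Insert 16: h=3 -> slot 3
Insert 55: h=3, 1 probes -> slot 4
Insert 87: h=9 -> slot 9
Insert 76: h=11 -> slot 11
Insert 40: h=1 -> slot 1

Table: [None, 40, None, 16, 55, None, None, None, None, 87, None, 76, None]


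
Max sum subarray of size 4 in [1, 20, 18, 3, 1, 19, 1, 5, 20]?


[0:4]: 42
[1:5]: 42
[2:6]: 41
[3:7]: 24
[4:8]: 26
[5:9]: 45

Max: 45 at [5:9]


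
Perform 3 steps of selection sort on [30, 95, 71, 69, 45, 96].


Initial: [30, 95, 71, 69, 45, 96]
Step 1: min=30 at 0
  Swap: [30, 95, 71, 69, 45, 96]
Step 2: min=45 at 4
  Swap: [30, 45, 71, 69, 95, 96]
Step 3: min=69 at 3
  Swap: [30, 45, 69, 71, 95, 96]

After 3 steps: [30, 45, 69, 71, 95, 96]


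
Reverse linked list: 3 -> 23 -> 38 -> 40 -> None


Step 1: curr=3, set curr.next=prev(None) | reversed so far: 3
Step 2: curr=23, set curr.next=prev(3) | reversed so far: 23 -> 3
Step 3: curr=38, set curr.next=prev(23) | reversed so far: 38 -> 23 -> 3
Step 4: curr=40, set curr.next=prev(38) | reversed so far: 40 -> 38 -> 23 -> 3

40 -> 38 -> 23 -> 3 -> None


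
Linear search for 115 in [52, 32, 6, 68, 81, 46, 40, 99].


i=0: 52!=115
i=1: 32!=115
i=2: 6!=115
i=3: 68!=115
i=4: 81!=115
i=5: 46!=115
i=6: 40!=115
i=7: 99!=115

Not found, 8 comps


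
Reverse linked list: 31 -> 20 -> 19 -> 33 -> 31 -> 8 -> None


Step 1: curr=31, set curr.next=prev(None) | reversed so far: 31
Step 2: curr=20, set curr.next=prev(31) | reversed so far: 20 -> 31
Step 3: curr=19, set curr.next=prev(20) | reversed so far: 19 -> 20 -> 31
Step 4: curr=33, set curr.next=prev(19) | reversed so far: 33 -> 19 -> 20 -> 31
Step 5: curr=31, set curr.next=prev(33) | reversed so far: 31 -> 33 -> 19 -> 20 -> 31
Step 6: curr=8, set curr.next=prev(31) | reversed so far: 8 -> 31 -> 33 -> 19 -> 20 -> 31

8 -> 31 -> 33 -> 19 -> 20 -> 31 -> None


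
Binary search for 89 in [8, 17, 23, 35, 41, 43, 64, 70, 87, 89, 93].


Step 1: lo=0, hi=10, mid=5, val=43
Step 2: lo=6, hi=10, mid=8, val=87
Step 3: lo=9, hi=10, mid=9, val=89

Found at index 9


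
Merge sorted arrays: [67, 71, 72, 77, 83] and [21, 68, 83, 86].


Take 21 from B
Take 67 from A
Take 68 from B
Take 71 from A
Take 72 from A
Take 77 from A
Take 83 from A

Merged: [21, 67, 68, 71, 72, 77, 83, 83, 86]


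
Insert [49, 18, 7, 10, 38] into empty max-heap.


Insert 49: [49]
Insert 18: [49, 18]
Insert 7: [49, 18, 7]
Insert 10: [49, 18, 7, 10]
Insert 38: [49, 38, 7, 10, 18]

Final heap: [49, 38, 7, 10, 18]


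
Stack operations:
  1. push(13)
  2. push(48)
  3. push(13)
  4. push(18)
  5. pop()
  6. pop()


push(13) -> [13]
push(48) -> [13, 48]
push(13) -> [13, 48, 13]
push(18) -> [13, 48, 13, 18]
pop()->18, [13, 48, 13]
pop()->13, [13, 48]

Final stack: [13, 48]


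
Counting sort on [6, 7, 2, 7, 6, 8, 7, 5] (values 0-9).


Input: [6, 7, 2, 7, 6, 8, 7, 5]
Counts: [0, 0, 1, 0, 0, 1, 2, 3, 1, 0]

Sorted: [2, 5, 6, 6, 7, 7, 7, 8]


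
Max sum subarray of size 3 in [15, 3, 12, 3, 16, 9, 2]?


[0:3]: 30
[1:4]: 18
[2:5]: 31
[3:6]: 28
[4:7]: 27

Max: 31 at [2:5]


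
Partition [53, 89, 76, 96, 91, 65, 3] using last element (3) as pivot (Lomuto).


Pivot: 3
Place pivot at 0: [3, 89, 76, 96, 91, 65, 53]

Partitioned: [3, 89, 76, 96, 91, 65, 53]


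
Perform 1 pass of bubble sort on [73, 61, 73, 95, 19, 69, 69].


Initial: [73, 61, 73, 95, 19, 69, 69]
Pass 1: [61, 73, 73, 19, 69, 69, 95] (4 swaps)

After 1 pass: [61, 73, 73, 19, 69, 69, 95]


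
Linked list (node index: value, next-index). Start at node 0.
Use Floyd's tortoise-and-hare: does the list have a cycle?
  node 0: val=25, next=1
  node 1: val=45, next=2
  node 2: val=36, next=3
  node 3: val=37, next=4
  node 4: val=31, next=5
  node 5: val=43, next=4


Floyd's tortoise (slow, +1) and hare (fast, +2):
  init: slow=0, fast=0
  step 1: slow=1, fast=2
  step 2: slow=2, fast=4
  step 3: slow=3, fast=4
  step 4: slow=4, fast=4
  slow == fast at node 4: cycle detected

Cycle: yes


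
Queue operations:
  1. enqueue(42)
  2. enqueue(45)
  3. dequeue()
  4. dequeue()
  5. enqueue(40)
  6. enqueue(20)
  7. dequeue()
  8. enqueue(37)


enqueue(42) -> [42]
enqueue(45) -> [42, 45]
dequeue()->42, [45]
dequeue()->45, []
enqueue(40) -> [40]
enqueue(20) -> [40, 20]
dequeue()->40, [20]
enqueue(37) -> [20, 37]

Final queue: [20, 37]


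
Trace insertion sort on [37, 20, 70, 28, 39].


Initial: [37, 20, 70, 28, 39]
Insert 20: [20, 37, 70, 28, 39]
Insert 70: [20, 37, 70, 28, 39]
Insert 28: [20, 28, 37, 70, 39]
Insert 39: [20, 28, 37, 39, 70]

Sorted: [20, 28, 37, 39, 70]


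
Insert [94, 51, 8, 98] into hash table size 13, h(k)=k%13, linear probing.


Insert 94: h=3 -> slot 3
Insert 51: h=12 -> slot 12
Insert 8: h=8 -> slot 8
Insert 98: h=7 -> slot 7

Table: [None, None, None, 94, None, None, None, 98, 8, None, None, None, 51]


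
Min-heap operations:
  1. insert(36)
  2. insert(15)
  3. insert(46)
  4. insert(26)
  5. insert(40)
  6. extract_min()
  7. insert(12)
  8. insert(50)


insert(36) -> [36]
insert(15) -> [15, 36]
insert(46) -> [15, 36, 46]
insert(26) -> [15, 26, 46, 36]
insert(40) -> [15, 26, 46, 36, 40]
extract_min()->15, [26, 36, 46, 40]
insert(12) -> [12, 26, 46, 40, 36]
insert(50) -> [12, 26, 46, 40, 36, 50]

Final heap: [12, 26, 46, 40, 36, 50]


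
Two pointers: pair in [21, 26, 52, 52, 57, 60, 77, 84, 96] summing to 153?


lo=0(21)+hi=8(96)=117
lo=1(26)+hi=8(96)=122
lo=2(52)+hi=8(96)=148
lo=3(52)+hi=8(96)=148
lo=4(57)+hi=8(96)=153

Yes: 57+96=153


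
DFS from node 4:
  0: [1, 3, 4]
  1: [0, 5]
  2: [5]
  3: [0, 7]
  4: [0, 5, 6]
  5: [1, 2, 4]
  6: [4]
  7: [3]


Visit 4, push [6, 5, 0]
Visit 0, push [3, 1]
Visit 1, push [5]
Visit 5, push [2]
Visit 2, push []
Visit 3, push [7]
Visit 7, push []
Visit 6, push []

DFS order: [4, 0, 1, 5, 2, 3, 7, 6]


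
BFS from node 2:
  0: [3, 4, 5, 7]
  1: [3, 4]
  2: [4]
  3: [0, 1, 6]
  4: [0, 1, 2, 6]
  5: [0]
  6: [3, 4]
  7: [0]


Visit 2, enqueue [4]
Visit 4, enqueue [0, 1, 6]
Visit 0, enqueue [3, 5, 7]
Visit 1, enqueue []
Visit 6, enqueue []
Visit 3, enqueue []
Visit 5, enqueue []
Visit 7, enqueue []

BFS order: [2, 4, 0, 1, 6, 3, 5, 7]


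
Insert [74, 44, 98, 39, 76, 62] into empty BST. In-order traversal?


Insert 74: root
Insert 44: L from 74
Insert 98: R from 74
Insert 39: L from 74 -> L from 44
Insert 76: R from 74 -> L from 98
Insert 62: L from 74 -> R from 44

In-order: [39, 44, 62, 74, 76, 98]


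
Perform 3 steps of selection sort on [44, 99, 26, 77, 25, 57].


Initial: [44, 99, 26, 77, 25, 57]
Step 1: min=25 at 4
  Swap: [25, 99, 26, 77, 44, 57]
Step 2: min=26 at 2
  Swap: [25, 26, 99, 77, 44, 57]
Step 3: min=44 at 4
  Swap: [25, 26, 44, 77, 99, 57]

After 3 steps: [25, 26, 44, 77, 99, 57]


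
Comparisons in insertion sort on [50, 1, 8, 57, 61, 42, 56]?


Algorithm: insertion sort
Input: [50, 1, 8, 57, 61, 42, 56]
Sorted: [1, 8, 42, 50, 56, 57, 61]

12
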